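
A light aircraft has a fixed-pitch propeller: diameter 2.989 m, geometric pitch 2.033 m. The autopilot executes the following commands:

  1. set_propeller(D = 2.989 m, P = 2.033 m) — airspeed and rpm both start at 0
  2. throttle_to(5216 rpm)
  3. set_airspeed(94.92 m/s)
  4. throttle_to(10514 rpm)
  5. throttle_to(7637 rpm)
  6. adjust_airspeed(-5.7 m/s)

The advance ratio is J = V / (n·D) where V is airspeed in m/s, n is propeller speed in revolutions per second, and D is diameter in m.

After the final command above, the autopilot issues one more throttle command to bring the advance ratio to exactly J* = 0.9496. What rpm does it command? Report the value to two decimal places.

rpm = 1886.02

set_propeller: D = 2.989 m, P = 2.033 m (p = P/D = 0.680161); state ← (V=0, rpm=0)
throttle_to(5216): rpm ← 5216
set_airspeed(94.92): V ← 94.92 m/s
throttle_to(10514): rpm ← 10514
throttle_to(7637): rpm ← 7637
adjust_airspeed(-5.7): V ← 94.92 -5.7 = 89.22 m/s
final state: V = 89.22 m/s, rpm = 7637 → n = rpm/60 = 127.283333 rev/s
target J* = 0.9496; solve J* = V/(n·D) for n: n = V/(J*·D) = 89.22/(0.9496 × 2.989) = 31.433707 rev/s
rpm = 60·n = 1886.022408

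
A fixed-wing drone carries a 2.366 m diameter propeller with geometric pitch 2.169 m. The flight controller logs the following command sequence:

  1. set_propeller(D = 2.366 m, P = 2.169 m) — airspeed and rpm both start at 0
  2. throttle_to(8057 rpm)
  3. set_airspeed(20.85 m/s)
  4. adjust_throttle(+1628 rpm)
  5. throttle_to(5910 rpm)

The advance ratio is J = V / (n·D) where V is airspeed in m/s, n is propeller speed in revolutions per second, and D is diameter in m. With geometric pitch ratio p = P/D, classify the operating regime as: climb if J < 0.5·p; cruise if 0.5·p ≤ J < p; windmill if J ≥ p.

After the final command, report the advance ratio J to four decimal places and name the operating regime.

set_propeller: D = 2.366 m, P = 2.169 m (p = P/D = 0.916737); state ← (V=0, rpm=0)
throttle_to(8057): rpm ← 8057
set_airspeed(20.85): V ← 20.85 m/s
adjust_throttle(+1628): rpm ← 8057 +1628 = 9685
throttle_to(5910): rpm ← 5910
final state: V = 20.85 m/s, rpm = 5910 → n = rpm/60 = 98.500000 rev/s
J = V / (n·D) = 20.85 / (98.500000 × 2.366) = 0.089465
regime bands: climb J<0.4584 | cruise [0.4584, 0.9167) | windmill J≥0.9167
J = 0.0895 → climb

J = 0.0895, regime = climb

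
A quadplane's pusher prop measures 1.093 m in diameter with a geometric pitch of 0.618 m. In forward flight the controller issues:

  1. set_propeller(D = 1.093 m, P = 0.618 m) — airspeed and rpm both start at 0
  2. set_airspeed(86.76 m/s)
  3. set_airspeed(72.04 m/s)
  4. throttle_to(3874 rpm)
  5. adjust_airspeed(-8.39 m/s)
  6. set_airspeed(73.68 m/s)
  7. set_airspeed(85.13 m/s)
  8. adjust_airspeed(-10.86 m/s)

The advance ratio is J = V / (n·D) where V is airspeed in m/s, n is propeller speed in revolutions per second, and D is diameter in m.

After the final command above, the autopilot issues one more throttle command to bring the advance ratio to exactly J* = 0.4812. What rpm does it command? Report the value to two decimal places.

rpm = 8472.64

set_propeller: D = 1.093 m, P = 0.618 m (p = P/D = 0.565416); state ← (V=0, rpm=0)
set_airspeed(86.76): V ← 86.76 m/s
set_airspeed(72.04): V ← 72.04 m/s
throttle_to(3874): rpm ← 3874
adjust_airspeed(-8.39): V ← 72.04 -8.39 = 63.65 m/s
set_airspeed(73.68): V ← 73.68 m/s
set_airspeed(85.13): V ← 85.13 m/s
adjust_airspeed(-10.86): V ← 85.13 -10.86 = 74.27 m/s
final state: V = 74.27 m/s, rpm = 3874 → n = rpm/60 = 64.566667 rev/s
target J* = 0.4812; solve J* = V/(n·D) for n: n = V/(J*·D) = 74.27/(0.4812 × 1.093) = 141.210712 rev/s
rpm = 60·n = 8472.642730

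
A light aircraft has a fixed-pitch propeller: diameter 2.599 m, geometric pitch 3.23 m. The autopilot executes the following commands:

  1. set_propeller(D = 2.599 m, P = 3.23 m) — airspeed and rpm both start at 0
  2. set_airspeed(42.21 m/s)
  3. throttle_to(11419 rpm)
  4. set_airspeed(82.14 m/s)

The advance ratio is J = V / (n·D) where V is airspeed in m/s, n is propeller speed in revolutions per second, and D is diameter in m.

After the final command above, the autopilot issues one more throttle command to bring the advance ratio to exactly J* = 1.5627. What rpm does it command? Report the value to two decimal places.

set_propeller: D = 2.599 m, P = 3.23 m (p = P/D = 1.242786); state ← (V=0, rpm=0)
set_airspeed(42.21): V ← 42.21 m/s
throttle_to(11419): rpm ← 11419
set_airspeed(82.14): V ← 82.14 m/s
final state: V = 82.14 m/s, rpm = 11419 → n = rpm/60 = 190.316667 rev/s
target J* = 1.5627; solve J* = V/(n·D) for n: n = V/(J*·D) = 82.14/(1.5627 × 2.599) = 20.224268 rev/s
rpm = 60·n = 1213.456067

rpm = 1213.46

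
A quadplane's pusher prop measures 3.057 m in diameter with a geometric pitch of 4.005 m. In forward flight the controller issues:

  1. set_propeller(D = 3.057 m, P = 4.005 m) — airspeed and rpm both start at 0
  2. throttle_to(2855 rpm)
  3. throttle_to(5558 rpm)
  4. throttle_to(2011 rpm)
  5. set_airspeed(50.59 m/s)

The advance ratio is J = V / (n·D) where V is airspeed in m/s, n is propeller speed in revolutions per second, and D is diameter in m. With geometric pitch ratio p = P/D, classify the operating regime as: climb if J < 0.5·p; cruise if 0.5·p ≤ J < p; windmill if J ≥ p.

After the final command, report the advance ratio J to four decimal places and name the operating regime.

set_propeller: D = 3.057 m, P = 4.005 m (p = P/D = 1.310108); state ← (V=0, rpm=0)
throttle_to(2855): rpm ← 2855
throttle_to(5558): rpm ← 5558
throttle_to(2011): rpm ← 2011
set_airspeed(50.59): V ← 50.59 m/s
final state: V = 50.59 m/s, rpm = 2011 → n = rpm/60 = 33.516667 rev/s
J = V / (n·D) = 50.59 / (33.516667 × 3.057) = 0.493751
regime bands: climb J<0.6551 | cruise [0.6551, 1.3101) | windmill J≥1.3101
J = 0.4938 → climb

J = 0.4938, regime = climb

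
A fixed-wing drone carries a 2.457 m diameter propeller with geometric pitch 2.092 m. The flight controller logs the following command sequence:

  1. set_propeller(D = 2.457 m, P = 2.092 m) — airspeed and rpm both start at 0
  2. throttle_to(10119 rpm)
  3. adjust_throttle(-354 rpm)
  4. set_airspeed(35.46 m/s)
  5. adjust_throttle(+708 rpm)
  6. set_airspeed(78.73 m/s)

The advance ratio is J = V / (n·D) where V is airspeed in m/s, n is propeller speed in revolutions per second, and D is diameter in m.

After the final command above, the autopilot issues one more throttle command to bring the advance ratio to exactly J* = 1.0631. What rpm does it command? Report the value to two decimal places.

set_propeller: D = 2.457 m, P = 2.092 m (p = P/D = 0.851445); state ← (V=0, rpm=0)
throttle_to(10119): rpm ← 10119
adjust_throttle(-354): rpm ← 10119 -354 = 9765
set_airspeed(35.46): V ← 35.46 m/s
adjust_throttle(+708): rpm ← 9765 +708 = 10473
set_airspeed(78.73): V ← 78.73 m/s
final state: V = 78.73 m/s, rpm = 10473 → n = rpm/60 = 174.550000 rev/s
target J* = 1.0631; solve J* = V/(n·D) for n: n = V/(J*·D) = 78.73/(1.0631 × 2.457) = 30.141230 rev/s
rpm = 60·n = 1808.473824

rpm = 1808.47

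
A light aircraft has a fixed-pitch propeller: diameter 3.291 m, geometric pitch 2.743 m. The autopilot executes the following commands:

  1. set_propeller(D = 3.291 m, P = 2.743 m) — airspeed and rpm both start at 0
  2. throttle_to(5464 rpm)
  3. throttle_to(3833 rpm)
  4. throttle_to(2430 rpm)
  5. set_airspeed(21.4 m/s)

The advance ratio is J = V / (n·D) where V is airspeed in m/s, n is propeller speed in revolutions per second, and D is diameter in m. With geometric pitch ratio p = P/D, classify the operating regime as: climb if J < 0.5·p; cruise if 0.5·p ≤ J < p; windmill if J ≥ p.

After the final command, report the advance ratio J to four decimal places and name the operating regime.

J = 0.1606, regime = climb

set_propeller: D = 3.291 m, P = 2.743 m (p = P/D = 0.833485); state ← (V=0, rpm=0)
throttle_to(5464): rpm ← 5464
throttle_to(3833): rpm ← 3833
throttle_to(2430): rpm ← 2430
set_airspeed(21.4): V ← 21.4 m/s
final state: V = 21.4 m/s, rpm = 2430 → n = rpm/60 = 40.500000 rev/s
J = V / (n·D) = 21.4 / (40.500000 × 3.291) = 0.160558
regime bands: climb J<0.4167 | cruise [0.4167, 0.8335) | windmill J≥0.8335
J = 0.1606 → climb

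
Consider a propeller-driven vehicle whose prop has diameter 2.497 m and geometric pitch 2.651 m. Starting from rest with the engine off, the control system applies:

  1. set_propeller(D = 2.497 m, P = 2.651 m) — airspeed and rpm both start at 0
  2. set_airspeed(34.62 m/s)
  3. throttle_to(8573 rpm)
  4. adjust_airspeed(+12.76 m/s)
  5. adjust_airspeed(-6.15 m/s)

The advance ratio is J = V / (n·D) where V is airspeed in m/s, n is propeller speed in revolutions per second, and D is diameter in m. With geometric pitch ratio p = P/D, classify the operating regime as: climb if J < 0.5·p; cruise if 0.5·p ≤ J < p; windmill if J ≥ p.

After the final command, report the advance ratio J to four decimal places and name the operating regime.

J = 0.1156, regime = climb

set_propeller: D = 2.497 m, P = 2.651 m (p = P/D = 1.061674); state ← (V=0, rpm=0)
set_airspeed(34.62): V ← 34.62 m/s
throttle_to(8573): rpm ← 8573
adjust_airspeed(+12.76): V ← 34.62 +12.76 = 47.38 m/s
adjust_airspeed(-6.15): V ← 47.38 -6.15 = 41.23 m/s
final state: V = 41.23 m/s, rpm = 8573 → n = rpm/60 = 142.883333 rev/s
J = V / (n·D) = 41.23 / (142.883333 × 2.497) = 0.115562
regime bands: climb J<0.5308 | cruise [0.5308, 1.0617) | windmill J≥1.0617
J = 0.1156 → climb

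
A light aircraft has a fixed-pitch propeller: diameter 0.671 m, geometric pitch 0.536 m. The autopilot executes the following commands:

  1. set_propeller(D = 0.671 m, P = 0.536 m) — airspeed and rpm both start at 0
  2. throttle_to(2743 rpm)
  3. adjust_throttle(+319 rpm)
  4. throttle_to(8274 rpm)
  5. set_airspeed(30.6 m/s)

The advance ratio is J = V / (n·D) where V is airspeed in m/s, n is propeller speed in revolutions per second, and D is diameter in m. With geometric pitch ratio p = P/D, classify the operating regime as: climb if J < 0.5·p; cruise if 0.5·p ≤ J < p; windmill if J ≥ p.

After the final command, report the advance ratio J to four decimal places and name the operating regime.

set_propeller: D = 0.671 m, P = 0.536 m (p = P/D = 0.798808); state ← (V=0, rpm=0)
throttle_to(2743): rpm ← 2743
adjust_throttle(+319): rpm ← 2743 +319 = 3062
throttle_to(8274): rpm ← 8274
set_airspeed(30.6): V ← 30.6 m/s
final state: V = 30.6 m/s, rpm = 8274 → n = rpm/60 = 137.900000 rev/s
J = V / (n·D) = 30.6 / (137.900000 × 0.671) = 0.330700
regime bands: climb J<0.3994 | cruise [0.3994, 0.7988) | windmill J≥0.7988
J = 0.3307 → climb

J = 0.3307, regime = climb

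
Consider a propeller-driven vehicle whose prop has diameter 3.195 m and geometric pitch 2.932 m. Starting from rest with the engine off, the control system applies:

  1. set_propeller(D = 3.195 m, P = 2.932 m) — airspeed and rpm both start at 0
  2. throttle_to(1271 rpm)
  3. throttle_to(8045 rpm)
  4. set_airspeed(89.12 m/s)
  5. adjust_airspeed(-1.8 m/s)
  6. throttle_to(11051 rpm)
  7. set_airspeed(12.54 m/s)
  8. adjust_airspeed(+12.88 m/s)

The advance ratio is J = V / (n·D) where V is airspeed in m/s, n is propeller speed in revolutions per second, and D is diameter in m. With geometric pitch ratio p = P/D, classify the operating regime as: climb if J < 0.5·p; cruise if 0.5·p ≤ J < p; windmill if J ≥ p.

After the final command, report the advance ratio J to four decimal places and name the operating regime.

set_propeller: D = 3.195 m, P = 2.932 m (p = P/D = 0.917684); state ← (V=0, rpm=0)
throttle_to(1271): rpm ← 1271
throttle_to(8045): rpm ← 8045
set_airspeed(89.12): V ← 89.12 m/s
adjust_airspeed(-1.8): V ← 89.12 -1.8 = 87.32 m/s
throttle_to(11051): rpm ← 11051
set_airspeed(12.54): V ← 12.54 m/s
adjust_airspeed(+12.88): V ← 12.54 +12.88 = 25.42 m/s
final state: V = 25.42 m/s, rpm = 11051 → n = rpm/60 = 184.183333 rev/s
J = V / (n·D) = 25.42 / (184.183333 × 3.195) = 0.043197
regime bands: climb J<0.4588 | cruise [0.4588, 0.9177) | windmill J≥0.9177
J = 0.0432 → climb

J = 0.0432, regime = climb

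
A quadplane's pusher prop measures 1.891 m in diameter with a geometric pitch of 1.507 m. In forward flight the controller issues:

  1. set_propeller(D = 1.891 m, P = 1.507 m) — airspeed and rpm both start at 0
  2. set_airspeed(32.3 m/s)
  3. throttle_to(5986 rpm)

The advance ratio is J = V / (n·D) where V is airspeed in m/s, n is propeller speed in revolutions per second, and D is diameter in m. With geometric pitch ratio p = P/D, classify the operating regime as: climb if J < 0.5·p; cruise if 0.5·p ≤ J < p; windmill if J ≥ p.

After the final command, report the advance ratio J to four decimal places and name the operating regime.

J = 0.1712, regime = climb

set_propeller: D = 1.891 m, P = 1.507 m (p = P/D = 0.796933); state ← (V=0, rpm=0)
set_airspeed(32.3): V ← 32.3 m/s
throttle_to(5986): rpm ← 5986
final state: V = 32.3 m/s, rpm = 5986 → n = rpm/60 = 99.766667 rev/s
J = V / (n·D) = 32.3 / (99.766667 × 1.891) = 0.171209
regime bands: climb J<0.3985 | cruise [0.3985, 0.7969) | windmill J≥0.7969
J = 0.1712 → climb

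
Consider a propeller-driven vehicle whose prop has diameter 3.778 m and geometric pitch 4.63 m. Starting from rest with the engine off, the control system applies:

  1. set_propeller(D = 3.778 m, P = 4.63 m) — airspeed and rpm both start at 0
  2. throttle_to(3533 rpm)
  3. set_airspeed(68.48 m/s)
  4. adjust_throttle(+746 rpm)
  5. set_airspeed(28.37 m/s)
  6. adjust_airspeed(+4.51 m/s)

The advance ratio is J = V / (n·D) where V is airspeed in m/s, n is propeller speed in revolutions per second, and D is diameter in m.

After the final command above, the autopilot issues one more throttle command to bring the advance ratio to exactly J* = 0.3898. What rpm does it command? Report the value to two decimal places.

rpm = 1339.61

set_propeller: D = 3.778 m, P = 4.63 m (p = P/D = 1.225516); state ← (V=0, rpm=0)
throttle_to(3533): rpm ← 3533
set_airspeed(68.48): V ← 68.48 m/s
adjust_throttle(+746): rpm ← 3533 +746 = 4279
set_airspeed(28.37): V ← 28.37 m/s
adjust_airspeed(+4.51): V ← 28.37 +4.51 = 32.88 m/s
final state: V = 32.88 m/s, rpm = 4279 → n = rpm/60 = 71.316667 rev/s
target J* = 0.3898; solve J* = V/(n·D) for n: n = V/(J*·D) = 32.88/(0.3898 × 3.778) = 22.326879 rev/s
rpm = 60·n = 1339.612745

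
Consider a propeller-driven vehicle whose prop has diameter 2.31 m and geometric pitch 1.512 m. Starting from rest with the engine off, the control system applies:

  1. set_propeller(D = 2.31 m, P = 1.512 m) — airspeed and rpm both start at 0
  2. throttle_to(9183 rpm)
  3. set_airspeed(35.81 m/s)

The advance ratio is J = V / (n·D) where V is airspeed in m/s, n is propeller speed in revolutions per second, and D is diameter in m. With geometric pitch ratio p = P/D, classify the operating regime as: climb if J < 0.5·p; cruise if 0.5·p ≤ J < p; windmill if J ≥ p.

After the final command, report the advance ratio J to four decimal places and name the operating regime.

set_propeller: D = 2.31 m, P = 1.512 m (p = P/D = 0.654545); state ← (V=0, rpm=0)
throttle_to(9183): rpm ← 9183
set_airspeed(35.81): V ← 35.81 m/s
final state: V = 35.81 m/s, rpm = 9183 → n = rpm/60 = 153.050000 rev/s
J = V / (n·D) = 35.81 / (153.050000 × 2.31) = 0.101288
regime bands: climb J<0.3273 | cruise [0.3273, 0.6545) | windmill J≥0.6545
J = 0.1013 → climb

J = 0.1013, regime = climb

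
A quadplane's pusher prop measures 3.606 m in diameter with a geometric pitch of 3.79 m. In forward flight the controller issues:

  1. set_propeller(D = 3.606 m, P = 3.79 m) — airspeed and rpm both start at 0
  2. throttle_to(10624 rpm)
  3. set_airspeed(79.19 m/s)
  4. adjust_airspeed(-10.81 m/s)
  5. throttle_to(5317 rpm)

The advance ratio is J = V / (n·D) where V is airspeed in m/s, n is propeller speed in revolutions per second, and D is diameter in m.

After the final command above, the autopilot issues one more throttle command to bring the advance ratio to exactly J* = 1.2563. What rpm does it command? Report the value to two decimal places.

rpm = 905.65

set_propeller: D = 3.606 m, P = 3.79 m (p = P/D = 1.051026); state ← (V=0, rpm=0)
throttle_to(10624): rpm ← 10624
set_airspeed(79.19): V ← 79.19 m/s
adjust_airspeed(-10.81): V ← 79.19 -10.81 = 68.38 m/s
throttle_to(5317): rpm ← 5317
final state: V = 68.38 m/s, rpm = 5317 → n = rpm/60 = 88.616667 rev/s
target J* = 1.2563; solve J* = V/(n·D) for n: n = V/(J*·D) = 68.38/(1.2563 × 3.606) = 15.094197 rev/s
rpm = 60·n = 905.651821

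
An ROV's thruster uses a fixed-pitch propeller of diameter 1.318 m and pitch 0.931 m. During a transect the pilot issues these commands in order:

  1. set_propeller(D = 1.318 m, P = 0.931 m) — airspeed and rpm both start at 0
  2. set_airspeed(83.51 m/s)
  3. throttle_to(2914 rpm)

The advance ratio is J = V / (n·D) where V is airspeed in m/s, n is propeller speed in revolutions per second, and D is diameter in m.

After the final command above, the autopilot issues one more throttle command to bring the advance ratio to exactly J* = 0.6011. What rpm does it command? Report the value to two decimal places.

set_propeller: D = 1.318 m, P = 0.931 m (p = P/D = 0.706373); state ← (V=0, rpm=0)
set_airspeed(83.51): V ← 83.51 m/s
throttle_to(2914): rpm ← 2914
final state: V = 83.51 m/s, rpm = 2914 → n = rpm/60 = 48.566667 rev/s
target J* = 0.6011; solve J* = V/(n·D) for n: n = V/(J*·D) = 83.51/(0.6011 × 1.318) = 105.408673 rev/s
rpm = 60·n = 6324.520372

rpm = 6324.52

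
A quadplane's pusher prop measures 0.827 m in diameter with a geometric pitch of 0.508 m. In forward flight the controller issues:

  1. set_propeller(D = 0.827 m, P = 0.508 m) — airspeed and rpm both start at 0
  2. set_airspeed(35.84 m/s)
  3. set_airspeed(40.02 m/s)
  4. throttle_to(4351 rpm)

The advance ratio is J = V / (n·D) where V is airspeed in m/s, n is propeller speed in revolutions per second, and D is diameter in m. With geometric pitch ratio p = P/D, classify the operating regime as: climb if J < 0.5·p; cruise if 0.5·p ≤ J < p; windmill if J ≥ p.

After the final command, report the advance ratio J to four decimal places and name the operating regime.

J = 0.6673, regime = windmill

set_propeller: D = 0.827 m, P = 0.508 m (p = P/D = 0.614268); state ← (V=0, rpm=0)
set_airspeed(35.84): V ← 35.84 m/s
set_airspeed(40.02): V ← 40.02 m/s
throttle_to(4351): rpm ← 4351
final state: V = 40.02 m/s, rpm = 4351 → n = rpm/60 = 72.516667 rev/s
J = V / (n·D) = 40.02 / (72.516667 × 0.827) = 0.667319
regime bands: climb J<0.3071 | cruise [0.3071, 0.6143) | windmill J≥0.6143
J = 0.6673 → windmill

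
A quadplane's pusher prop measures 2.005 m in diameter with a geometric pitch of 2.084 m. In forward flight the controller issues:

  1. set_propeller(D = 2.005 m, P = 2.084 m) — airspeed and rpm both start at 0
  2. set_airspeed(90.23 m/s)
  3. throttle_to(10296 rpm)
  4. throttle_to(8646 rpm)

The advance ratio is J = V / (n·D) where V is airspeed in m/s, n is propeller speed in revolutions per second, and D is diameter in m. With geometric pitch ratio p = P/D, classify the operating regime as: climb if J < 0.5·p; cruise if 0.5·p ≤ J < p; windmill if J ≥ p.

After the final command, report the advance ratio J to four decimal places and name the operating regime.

J = 0.3123, regime = climb

set_propeller: D = 2.005 m, P = 2.084 m (p = P/D = 1.039401); state ← (V=0, rpm=0)
set_airspeed(90.23): V ← 90.23 m/s
throttle_to(10296): rpm ← 10296
throttle_to(8646): rpm ← 8646
final state: V = 90.23 m/s, rpm = 8646 → n = rpm/60 = 144.100000 rev/s
J = V / (n·D) = 90.23 / (144.100000 × 2.005) = 0.312300
regime bands: climb J<0.5197 | cruise [0.5197, 1.0394) | windmill J≥1.0394
J = 0.3123 → climb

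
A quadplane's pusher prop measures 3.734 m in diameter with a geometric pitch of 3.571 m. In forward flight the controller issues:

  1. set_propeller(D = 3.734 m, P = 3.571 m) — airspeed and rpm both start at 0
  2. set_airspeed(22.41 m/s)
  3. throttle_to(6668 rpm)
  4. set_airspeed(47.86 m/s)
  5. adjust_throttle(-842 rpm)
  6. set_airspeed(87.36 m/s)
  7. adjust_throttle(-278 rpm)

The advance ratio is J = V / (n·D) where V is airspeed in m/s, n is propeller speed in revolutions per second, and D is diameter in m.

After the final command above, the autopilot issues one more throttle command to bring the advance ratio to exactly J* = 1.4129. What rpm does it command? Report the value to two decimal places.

set_propeller: D = 3.734 m, P = 3.571 m (p = P/D = 0.956347); state ← (V=0, rpm=0)
set_airspeed(22.41): V ← 22.41 m/s
throttle_to(6668): rpm ← 6668
set_airspeed(47.86): V ← 47.86 m/s
adjust_throttle(-842): rpm ← 6668 -842 = 5826
set_airspeed(87.36): V ← 87.36 m/s
adjust_throttle(-278): rpm ← 5826 -278 = 5548
final state: V = 87.36 m/s, rpm = 5548 → n = rpm/60 = 92.466667 rev/s
target J* = 1.4129; solve J* = V/(n·D) for n: n = V/(J*·D) = 87.36/(1.4129 × 3.734) = 16.558725 rev/s
rpm = 60·n = 993.523484

rpm = 993.52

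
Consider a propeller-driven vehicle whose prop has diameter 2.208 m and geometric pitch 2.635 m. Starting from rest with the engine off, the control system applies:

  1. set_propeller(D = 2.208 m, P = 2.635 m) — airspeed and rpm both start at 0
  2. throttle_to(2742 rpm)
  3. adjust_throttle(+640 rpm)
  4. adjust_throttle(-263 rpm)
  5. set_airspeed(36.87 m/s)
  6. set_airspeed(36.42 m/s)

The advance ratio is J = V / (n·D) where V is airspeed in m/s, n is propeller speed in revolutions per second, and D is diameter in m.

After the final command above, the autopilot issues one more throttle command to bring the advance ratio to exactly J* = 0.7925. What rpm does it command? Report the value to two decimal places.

rpm = 1248.80

set_propeller: D = 2.208 m, P = 2.635 m (p = P/D = 1.193388); state ← (V=0, rpm=0)
throttle_to(2742): rpm ← 2742
adjust_throttle(+640): rpm ← 2742 +640 = 3382
adjust_throttle(-263): rpm ← 3382 -263 = 3119
set_airspeed(36.87): V ← 36.87 m/s
set_airspeed(36.42): V ← 36.42 m/s
final state: V = 36.42 m/s, rpm = 3119 → n = rpm/60 = 51.983333 rev/s
target J* = 0.7925; solve J* = V/(n·D) for n: n = V/(J*·D) = 36.42/(0.7925 × 2.208) = 20.813332 rev/s
rpm = 60·n = 1248.799890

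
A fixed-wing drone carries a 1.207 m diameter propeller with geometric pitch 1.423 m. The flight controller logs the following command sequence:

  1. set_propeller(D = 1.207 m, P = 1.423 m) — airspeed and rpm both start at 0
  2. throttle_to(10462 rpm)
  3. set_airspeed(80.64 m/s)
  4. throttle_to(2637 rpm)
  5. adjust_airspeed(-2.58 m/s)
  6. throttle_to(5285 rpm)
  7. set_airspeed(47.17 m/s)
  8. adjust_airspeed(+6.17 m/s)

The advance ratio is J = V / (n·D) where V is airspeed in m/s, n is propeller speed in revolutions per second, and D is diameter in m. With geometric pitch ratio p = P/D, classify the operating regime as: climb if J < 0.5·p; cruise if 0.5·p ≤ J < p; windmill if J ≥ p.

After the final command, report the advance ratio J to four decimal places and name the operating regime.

set_propeller: D = 1.207 m, P = 1.423 m (p = P/D = 1.178956); state ← (V=0, rpm=0)
throttle_to(10462): rpm ← 10462
set_airspeed(80.64): V ← 80.64 m/s
throttle_to(2637): rpm ← 2637
adjust_airspeed(-2.58): V ← 80.64 -2.58 = 78.06 m/s
throttle_to(5285): rpm ← 5285
set_airspeed(47.17): V ← 47.17 m/s
adjust_airspeed(+6.17): V ← 47.17 +6.17 = 53.34 m/s
final state: V = 53.34 m/s, rpm = 5285 → n = rpm/60 = 88.083333 rev/s
J = V / (n·D) = 53.34 / (88.083333 × 1.207) = 0.501709
regime bands: climb J<0.5895 | cruise [0.5895, 1.1790) | windmill J≥1.1790
J = 0.5017 → climb

J = 0.5017, regime = climb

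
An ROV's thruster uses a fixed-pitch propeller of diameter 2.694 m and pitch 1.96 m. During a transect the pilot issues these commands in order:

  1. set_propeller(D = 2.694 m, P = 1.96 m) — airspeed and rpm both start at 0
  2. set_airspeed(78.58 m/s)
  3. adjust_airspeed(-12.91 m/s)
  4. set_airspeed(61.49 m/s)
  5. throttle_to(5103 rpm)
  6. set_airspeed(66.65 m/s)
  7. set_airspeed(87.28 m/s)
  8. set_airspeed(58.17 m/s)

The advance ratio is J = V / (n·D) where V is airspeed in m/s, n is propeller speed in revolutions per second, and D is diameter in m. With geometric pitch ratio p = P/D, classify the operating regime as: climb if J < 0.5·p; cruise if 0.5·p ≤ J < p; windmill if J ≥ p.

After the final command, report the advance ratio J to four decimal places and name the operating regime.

set_propeller: D = 2.694 m, P = 1.96 m (p = P/D = 0.727543); state ← (V=0, rpm=0)
set_airspeed(78.58): V ← 78.58 m/s
adjust_airspeed(-12.91): V ← 78.58 -12.91 = 65.67 m/s
set_airspeed(61.49): V ← 61.49 m/s
throttle_to(5103): rpm ← 5103
set_airspeed(66.65): V ← 66.65 m/s
set_airspeed(87.28): V ← 87.28 m/s
set_airspeed(58.17): V ← 58.17 m/s
final state: V = 58.17 m/s, rpm = 5103 → n = rpm/60 = 85.050000 rev/s
J = V / (n·D) = 58.17 / (85.050000 × 2.694) = 0.253879
regime bands: climb J<0.3638 | cruise [0.3638, 0.7275) | windmill J≥0.7275
J = 0.2539 → climb

J = 0.2539, regime = climb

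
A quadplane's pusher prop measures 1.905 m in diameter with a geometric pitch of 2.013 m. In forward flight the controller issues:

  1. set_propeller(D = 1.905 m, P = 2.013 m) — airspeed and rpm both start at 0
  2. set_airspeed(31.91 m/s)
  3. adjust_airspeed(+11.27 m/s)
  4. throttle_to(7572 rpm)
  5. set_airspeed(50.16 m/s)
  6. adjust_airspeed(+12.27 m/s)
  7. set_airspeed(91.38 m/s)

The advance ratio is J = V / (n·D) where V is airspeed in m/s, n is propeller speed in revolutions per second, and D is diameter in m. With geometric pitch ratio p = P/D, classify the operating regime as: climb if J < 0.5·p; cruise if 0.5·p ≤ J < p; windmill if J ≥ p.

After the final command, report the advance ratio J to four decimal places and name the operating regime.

J = 0.3801, regime = climb

set_propeller: D = 1.905 m, P = 2.013 m (p = P/D = 1.056693); state ← (V=0, rpm=0)
set_airspeed(31.91): V ← 31.91 m/s
adjust_airspeed(+11.27): V ← 31.91 +11.27 = 43.18 m/s
throttle_to(7572): rpm ← 7572
set_airspeed(50.16): V ← 50.16 m/s
adjust_airspeed(+12.27): V ← 50.16 +12.27 = 62.43 m/s
set_airspeed(91.38): V ← 91.38 m/s
final state: V = 91.38 m/s, rpm = 7572 → n = rpm/60 = 126.200000 rev/s
J = V / (n·D) = 91.38 / (126.200000 × 1.905) = 0.380099
regime bands: climb J<0.5283 | cruise [0.5283, 1.0567) | windmill J≥1.0567
J = 0.3801 → climb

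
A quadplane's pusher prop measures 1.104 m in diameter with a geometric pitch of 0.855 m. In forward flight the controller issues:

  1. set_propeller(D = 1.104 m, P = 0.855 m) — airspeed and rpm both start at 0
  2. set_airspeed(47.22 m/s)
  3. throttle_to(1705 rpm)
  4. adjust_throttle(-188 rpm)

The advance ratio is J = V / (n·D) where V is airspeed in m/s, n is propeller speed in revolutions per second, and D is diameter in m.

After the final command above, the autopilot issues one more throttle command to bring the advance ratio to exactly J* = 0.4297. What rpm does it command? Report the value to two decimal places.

set_propeller: D = 1.104 m, P = 0.855 m (p = P/D = 0.774457); state ← (V=0, rpm=0)
set_airspeed(47.22): V ← 47.22 m/s
throttle_to(1705): rpm ← 1705
adjust_throttle(-188): rpm ← 1705 -188 = 1517
final state: V = 47.22 m/s, rpm = 1517 → n = rpm/60 = 25.283333 rev/s
target J* = 0.4297; solve J* = V/(n·D) for n: n = V/(J*·D) = 47.22/(0.4297 × 1.104) = 99.538606 rev/s
rpm = 60·n = 5972.316378

rpm = 5972.32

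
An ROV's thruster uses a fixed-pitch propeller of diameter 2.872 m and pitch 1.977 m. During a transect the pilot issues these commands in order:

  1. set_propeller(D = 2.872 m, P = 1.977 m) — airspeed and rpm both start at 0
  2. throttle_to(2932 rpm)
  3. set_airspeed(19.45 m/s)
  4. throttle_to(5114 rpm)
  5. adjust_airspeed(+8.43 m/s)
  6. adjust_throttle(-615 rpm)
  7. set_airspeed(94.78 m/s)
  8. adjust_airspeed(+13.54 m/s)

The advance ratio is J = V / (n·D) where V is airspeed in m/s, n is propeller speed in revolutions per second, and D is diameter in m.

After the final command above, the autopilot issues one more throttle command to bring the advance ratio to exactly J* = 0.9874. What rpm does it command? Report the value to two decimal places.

rpm = 2291.83

set_propeller: D = 2.872 m, P = 1.977 m (p = P/D = 0.688370); state ← (V=0, rpm=0)
throttle_to(2932): rpm ← 2932
set_airspeed(19.45): V ← 19.45 m/s
throttle_to(5114): rpm ← 5114
adjust_airspeed(+8.43): V ← 19.45 +8.43 = 27.88 m/s
adjust_throttle(-615): rpm ← 5114 -615 = 4499
set_airspeed(94.78): V ← 94.78 m/s
adjust_airspeed(+13.54): V ← 94.78 +13.54 = 108.32 m/s
final state: V = 108.32 m/s, rpm = 4499 → n = rpm/60 = 74.983333 rev/s
target J* = 0.9874; solve J* = V/(n·D) for n: n = V/(J*·D) = 108.32/(0.9874 × 2.872) = 38.197162 rev/s
rpm = 60·n = 2291.829700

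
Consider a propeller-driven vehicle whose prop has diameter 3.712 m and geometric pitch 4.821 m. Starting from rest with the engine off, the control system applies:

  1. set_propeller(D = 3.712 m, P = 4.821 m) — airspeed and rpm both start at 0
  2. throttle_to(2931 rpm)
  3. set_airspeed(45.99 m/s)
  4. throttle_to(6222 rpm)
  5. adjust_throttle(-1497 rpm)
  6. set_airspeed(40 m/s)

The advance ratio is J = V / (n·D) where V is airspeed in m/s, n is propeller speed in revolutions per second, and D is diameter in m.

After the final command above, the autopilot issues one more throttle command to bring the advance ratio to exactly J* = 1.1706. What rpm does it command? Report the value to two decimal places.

rpm = 552.33

set_propeller: D = 3.712 m, P = 4.821 m (p = P/D = 1.298761); state ← (V=0, rpm=0)
throttle_to(2931): rpm ← 2931
set_airspeed(45.99): V ← 45.99 m/s
throttle_to(6222): rpm ← 6222
adjust_throttle(-1497): rpm ← 6222 -1497 = 4725
set_airspeed(40): V ← 40 m/s
final state: V = 40 m/s, rpm = 4725 → n = rpm/60 = 78.750000 rev/s
target J* = 1.1706; solve J* = V/(n·D) for n: n = V/(J*·D) = 40/(1.1706 × 3.712) = 9.205418 rev/s
rpm = 60·n = 552.325068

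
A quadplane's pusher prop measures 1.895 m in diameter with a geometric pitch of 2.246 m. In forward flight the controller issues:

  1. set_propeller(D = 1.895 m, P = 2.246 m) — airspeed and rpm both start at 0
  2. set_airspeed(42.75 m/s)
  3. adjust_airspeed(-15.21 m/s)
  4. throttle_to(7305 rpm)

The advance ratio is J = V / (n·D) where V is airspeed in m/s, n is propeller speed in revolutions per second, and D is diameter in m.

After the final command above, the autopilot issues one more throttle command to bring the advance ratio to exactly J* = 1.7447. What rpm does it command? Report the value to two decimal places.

rpm = 499.79

set_propeller: D = 1.895 m, P = 2.246 m (p = P/D = 1.185224); state ← (V=0, rpm=0)
set_airspeed(42.75): V ← 42.75 m/s
adjust_airspeed(-15.21): V ← 42.75 -15.21 = 27.54 m/s
throttle_to(7305): rpm ← 7305
final state: V = 27.54 m/s, rpm = 7305 → n = rpm/60 = 121.750000 rev/s
target J* = 1.7447; solve J* = V/(n·D) for n: n = V/(J*·D) = 27.54/(1.7447 × 1.895) = 8.329788 rev/s
rpm = 60·n = 499.787294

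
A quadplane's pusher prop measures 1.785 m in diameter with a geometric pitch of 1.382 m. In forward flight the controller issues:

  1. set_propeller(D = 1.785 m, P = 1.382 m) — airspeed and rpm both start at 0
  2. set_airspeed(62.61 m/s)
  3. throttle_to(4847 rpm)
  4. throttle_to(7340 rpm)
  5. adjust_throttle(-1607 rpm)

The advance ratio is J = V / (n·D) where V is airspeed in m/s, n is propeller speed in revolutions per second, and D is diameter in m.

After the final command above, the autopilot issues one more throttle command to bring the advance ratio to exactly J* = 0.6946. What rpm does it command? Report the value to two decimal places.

rpm = 3029.86

set_propeller: D = 1.785 m, P = 1.382 m (p = P/D = 0.774230); state ← (V=0, rpm=0)
set_airspeed(62.61): V ← 62.61 m/s
throttle_to(4847): rpm ← 4847
throttle_to(7340): rpm ← 7340
adjust_throttle(-1607): rpm ← 7340 -1607 = 5733
final state: V = 62.61 m/s, rpm = 5733 → n = rpm/60 = 95.550000 rev/s
target J* = 0.6946; solve J* = V/(n·D) for n: n = V/(J*·D) = 62.61/(0.6946 × 1.785) = 50.497596 rev/s
rpm = 60·n = 3029.855766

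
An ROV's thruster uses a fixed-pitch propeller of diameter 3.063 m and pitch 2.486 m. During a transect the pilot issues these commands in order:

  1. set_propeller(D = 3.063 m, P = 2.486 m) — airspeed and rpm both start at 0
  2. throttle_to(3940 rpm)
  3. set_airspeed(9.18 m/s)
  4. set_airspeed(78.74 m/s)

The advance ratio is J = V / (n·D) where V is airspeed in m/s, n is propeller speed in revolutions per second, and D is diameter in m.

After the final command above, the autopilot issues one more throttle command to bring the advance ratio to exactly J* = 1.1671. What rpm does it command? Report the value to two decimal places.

rpm = 1321.57

set_propeller: D = 3.063 m, P = 2.486 m (p = P/D = 0.811623); state ← (V=0, rpm=0)
throttle_to(3940): rpm ← 3940
set_airspeed(9.18): V ← 9.18 m/s
set_airspeed(78.74): V ← 78.74 m/s
final state: V = 78.74 m/s, rpm = 3940 → n = rpm/60 = 65.666667 rev/s
target J* = 1.1671; solve J* = V/(n·D) for n: n = V/(J*·D) = 78.74/(1.1671 × 3.063) = 22.026239 rev/s
rpm = 60·n = 1321.574332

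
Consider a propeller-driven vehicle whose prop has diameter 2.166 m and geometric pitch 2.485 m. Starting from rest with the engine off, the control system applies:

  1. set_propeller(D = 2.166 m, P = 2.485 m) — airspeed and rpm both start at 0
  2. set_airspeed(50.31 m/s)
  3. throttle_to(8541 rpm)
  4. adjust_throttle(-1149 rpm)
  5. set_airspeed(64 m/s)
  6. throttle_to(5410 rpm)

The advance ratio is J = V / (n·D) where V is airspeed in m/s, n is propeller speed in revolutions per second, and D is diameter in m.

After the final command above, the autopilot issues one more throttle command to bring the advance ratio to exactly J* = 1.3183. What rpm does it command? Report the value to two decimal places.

set_propeller: D = 2.166 m, P = 2.485 m (p = P/D = 1.147276); state ← (V=0, rpm=0)
set_airspeed(50.31): V ← 50.31 m/s
throttle_to(8541): rpm ← 8541
adjust_throttle(-1149): rpm ← 8541 -1149 = 7392
set_airspeed(64): V ← 64 m/s
throttle_to(5410): rpm ← 5410
final state: V = 64 m/s, rpm = 5410 → n = rpm/60 = 90.166667 rev/s
target J* = 1.3183; solve J* = V/(n·D) for n: n = V/(J*·D) = 64/(1.3183 × 2.166) = 22.413376 rev/s
rpm = 60·n = 1344.802538

rpm = 1344.80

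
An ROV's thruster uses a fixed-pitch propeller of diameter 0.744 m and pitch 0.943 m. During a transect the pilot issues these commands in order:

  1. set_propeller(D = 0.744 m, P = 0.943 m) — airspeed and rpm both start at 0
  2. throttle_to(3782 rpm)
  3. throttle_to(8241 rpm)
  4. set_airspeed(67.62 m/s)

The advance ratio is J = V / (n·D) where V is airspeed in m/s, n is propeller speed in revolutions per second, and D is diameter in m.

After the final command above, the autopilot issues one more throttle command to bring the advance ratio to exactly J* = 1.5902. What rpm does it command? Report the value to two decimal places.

set_propeller: D = 0.744 m, P = 0.943 m (p = P/D = 1.267473); state ← (V=0, rpm=0)
throttle_to(3782): rpm ← 3782
throttle_to(8241): rpm ← 8241
set_airspeed(67.62): V ← 67.62 m/s
final state: V = 67.62 m/s, rpm = 8241 → n = rpm/60 = 137.350000 rev/s
target J* = 1.5902; solve J* = V/(n·D) for n: n = V/(J*·D) = 67.62/(1.5902 × 0.744) = 57.154507 rev/s
rpm = 60·n = 3429.270410

rpm = 3429.27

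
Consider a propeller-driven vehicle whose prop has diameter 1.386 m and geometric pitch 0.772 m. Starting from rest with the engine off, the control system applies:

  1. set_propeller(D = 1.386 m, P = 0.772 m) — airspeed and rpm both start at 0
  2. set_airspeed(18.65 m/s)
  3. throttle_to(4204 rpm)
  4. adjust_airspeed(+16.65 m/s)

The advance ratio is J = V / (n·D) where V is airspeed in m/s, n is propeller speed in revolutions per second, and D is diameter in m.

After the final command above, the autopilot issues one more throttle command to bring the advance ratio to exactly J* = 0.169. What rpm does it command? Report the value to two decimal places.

set_propeller: D = 1.386 m, P = 0.772 m (p = P/D = 0.556999); state ← (V=0, rpm=0)
set_airspeed(18.65): V ← 18.65 m/s
throttle_to(4204): rpm ← 4204
adjust_airspeed(+16.65): V ← 18.65 +16.65 = 35.3 m/s
final state: V = 35.3 m/s, rpm = 4204 → n = rpm/60 = 70.066667 rev/s
target J* = 0.169; solve J* = V/(n·D) for n: n = V/(J*·D) = 35.3/(0.169 × 1.386) = 150.703997 rev/s
rpm = 60·n = 9042.239811

rpm = 9042.24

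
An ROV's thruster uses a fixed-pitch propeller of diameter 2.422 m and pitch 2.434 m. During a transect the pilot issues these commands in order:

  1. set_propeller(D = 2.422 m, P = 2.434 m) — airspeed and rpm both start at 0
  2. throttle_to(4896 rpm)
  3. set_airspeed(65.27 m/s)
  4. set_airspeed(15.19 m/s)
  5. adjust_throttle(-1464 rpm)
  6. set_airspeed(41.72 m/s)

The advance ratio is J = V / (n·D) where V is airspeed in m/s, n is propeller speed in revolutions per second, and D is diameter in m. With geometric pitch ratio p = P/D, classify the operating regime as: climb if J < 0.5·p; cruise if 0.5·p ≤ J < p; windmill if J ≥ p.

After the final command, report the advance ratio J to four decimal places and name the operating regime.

J = 0.3011, regime = climb

set_propeller: D = 2.422 m, P = 2.434 m (p = P/D = 1.004955); state ← (V=0, rpm=0)
throttle_to(4896): rpm ← 4896
set_airspeed(65.27): V ← 65.27 m/s
set_airspeed(15.19): V ← 15.19 m/s
adjust_throttle(-1464): rpm ← 4896 -1464 = 3432
set_airspeed(41.72): V ← 41.72 m/s
final state: V = 41.72 m/s, rpm = 3432 → n = rpm/60 = 57.200000 rev/s
J = V / (n·D) = 41.72 / (57.200000 × 2.422) = 0.301144
regime bands: climb J<0.5025 | cruise [0.5025, 1.0050) | windmill J≥1.0050
J = 0.3011 → climb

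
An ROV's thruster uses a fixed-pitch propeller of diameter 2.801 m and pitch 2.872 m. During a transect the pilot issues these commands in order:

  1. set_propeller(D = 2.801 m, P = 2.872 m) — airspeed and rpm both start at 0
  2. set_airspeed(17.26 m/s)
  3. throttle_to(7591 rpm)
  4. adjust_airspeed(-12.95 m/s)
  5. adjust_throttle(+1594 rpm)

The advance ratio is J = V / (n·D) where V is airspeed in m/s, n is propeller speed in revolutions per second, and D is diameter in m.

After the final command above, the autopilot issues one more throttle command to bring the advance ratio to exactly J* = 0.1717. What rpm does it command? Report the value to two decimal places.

rpm = 537.71

set_propeller: D = 2.801 m, P = 2.872 m (p = P/D = 1.025348); state ← (V=0, rpm=0)
set_airspeed(17.26): V ← 17.26 m/s
throttle_to(7591): rpm ← 7591
adjust_airspeed(-12.95): V ← 17.26 -12.95 = 4.31 m/s
adjust_throttle(+1594): rpm ← 7591 +1594 = 9185
final state: V = 4.31 m/s, rpm = 9185 → n = rpm/60 = 153.083333 rev/s
target J* = 0.1717; solve J* = V/(n·D) for n: n = V/(J*·D) = 4.31/(0.1717 × 2.801) = 8.961771 rev/s
rpm = 60·n = 537.706290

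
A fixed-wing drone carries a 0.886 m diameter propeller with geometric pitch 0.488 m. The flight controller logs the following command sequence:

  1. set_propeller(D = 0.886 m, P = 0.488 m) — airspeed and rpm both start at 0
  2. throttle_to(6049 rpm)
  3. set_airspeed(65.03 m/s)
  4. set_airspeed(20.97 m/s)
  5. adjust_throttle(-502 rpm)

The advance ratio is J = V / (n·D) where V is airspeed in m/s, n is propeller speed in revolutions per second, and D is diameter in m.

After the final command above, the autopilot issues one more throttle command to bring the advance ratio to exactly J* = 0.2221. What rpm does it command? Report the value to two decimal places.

rpm = 6393.92

set_propeller: D = 0.886 m, P = 0.488 m (p = P/D = 0.550790); state ← (V=0, rpm=0)
throttle_to(6049): rpm ← 6049
set_airspeed(65.03): V ← 65.03 m/s
set_airspeed(20.97): V ← 20.97 m/s
adjust_throttle(-502): rpm ← 6049 -502 = 5547
final state: V = 20.97 m/s, rpm = 5547 → n = rpm/60 = 92.450000 rev/s
target J* = 0.2221; solve J* = V/(n·D) for n: n = V/(J*·D) = 20.97/(0.2221 × 0.886) = 106.565383 rev/s
rpm = 60·n = 6393.922978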